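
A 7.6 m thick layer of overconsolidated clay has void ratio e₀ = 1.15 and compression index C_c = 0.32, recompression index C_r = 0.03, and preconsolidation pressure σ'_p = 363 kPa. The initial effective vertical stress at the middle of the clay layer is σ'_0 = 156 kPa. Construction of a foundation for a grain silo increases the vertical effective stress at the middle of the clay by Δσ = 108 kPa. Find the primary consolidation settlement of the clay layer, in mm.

S_c ≈ 24.2 mm

Final effective stress: σ'_f = 156 + 108 = 264 kPa.
σ'_f = 264 ≤ σ'_p = 363 kPa, so the clay remains overconsolidated and only the recompression index applies:
S_c = C_r·H/(1+e₀)·log₁₀(σ'_f/σ'_0) = 0.03×7.6/2.15×log₁₀(264/156)
    = 0.10605 × 0.22848 = 0.02423 m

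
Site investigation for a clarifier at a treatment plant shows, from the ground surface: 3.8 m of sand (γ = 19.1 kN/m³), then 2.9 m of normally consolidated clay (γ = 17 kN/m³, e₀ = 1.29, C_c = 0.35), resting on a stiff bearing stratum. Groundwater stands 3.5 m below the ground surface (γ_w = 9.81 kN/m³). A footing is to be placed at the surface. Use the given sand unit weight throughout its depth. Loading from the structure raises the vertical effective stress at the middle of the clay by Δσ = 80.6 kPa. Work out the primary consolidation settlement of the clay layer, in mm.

Mid-depth of clay below the ground surface: z = 3.8 + 2.9/2 = 5.25 m.
Total vertical stress at mid-clay: σ_v = 19.1×3.8 + 17×1.45 = 97.23 kPa.
Pore pressure: u = 9.81×(5.25 − 3.5) = 17.168 kPa.
Initial effective stress: σ'_0 = σ_v − u = 97.23 − 17.168 = 80.062 kPa.
Final effective stress: σ'_f = σ'_0 + Δσ = 80.062 + 80.6 = 160.66 kPa.
Normally consolidated clay, so the full stress increment lies on the virgin compression line:
S_c = C_c·H/(1+e₀)·log₁₀(σ'_f/σ'_0) = 0.35×2.9/(1+1.29)×log₁₀(160.66/80.062)
    = 0.44323 × 0.30248 = 0.1341 m

S_c ≈ 134 mm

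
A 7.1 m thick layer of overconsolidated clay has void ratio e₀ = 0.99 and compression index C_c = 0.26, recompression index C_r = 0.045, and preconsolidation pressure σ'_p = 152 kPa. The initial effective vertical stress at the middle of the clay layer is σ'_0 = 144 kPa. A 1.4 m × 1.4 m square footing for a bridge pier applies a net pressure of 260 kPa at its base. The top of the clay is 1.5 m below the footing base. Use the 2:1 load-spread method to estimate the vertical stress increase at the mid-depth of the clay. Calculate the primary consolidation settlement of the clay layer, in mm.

S_c ≈ 14.9 mm

Mid-depth of clay below the footing base: z = 1.5 + 7.1/2 = 5.05 m.
Stress increase at mid-clay by the 2:1 spreading method:
Δσ = qBL/((B+z)(L+z)) = 260×1.4×1.4/((1.4+5.05)(1.4+5.05)) = 12.249 kPa
Final effective stress: σ'_f = 144 + 12.249 = 156.25 kPa.
σ'_f = 156.25 > σ'_p = 152 kPa, so the stress path crosses the preconsolidation pressure — recompression up to σ'_p, then virgin compression beyond:
S_c = H/(1+e₀)·[C_r·log₁₀(σ'_p/σ'_0) + C_c·log₁₀(σ'_f/σ'_p)]
    = 7.1/1.99 × [0.045×log₁₀(152/144) + 0.26×log₁₀(156.25/152)]
    = 3.5678 × [0.0010566 + 0.0031139] = 0.01488 m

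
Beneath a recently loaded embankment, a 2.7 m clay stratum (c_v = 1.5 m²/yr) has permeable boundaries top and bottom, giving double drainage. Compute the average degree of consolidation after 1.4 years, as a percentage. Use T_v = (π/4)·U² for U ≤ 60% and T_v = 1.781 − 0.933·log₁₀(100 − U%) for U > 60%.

U ≈ 95.3 %

Drainage path length: H_d = H/2 = 1.35 m (double drainage).
T_v = c_v·t/H_d² = 1.5×1.4/1.35² = 1.1523.
T_v = 1.1523 corresponds to the U > 60% branch:
U = 1 − 10^((1.781 − T_v)/0.933)/100 = 0.9528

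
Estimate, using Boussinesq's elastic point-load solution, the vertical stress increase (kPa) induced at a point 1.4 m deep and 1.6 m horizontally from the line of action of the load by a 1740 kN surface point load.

Boussinesq vertical stress below a point load on an elastic half-space:
Δσ_z = 3P/(2πz²) · [1 + (r/z)²]^(−5/2)
r/z = 1.6/1.4 = 1.1429; [1+(r/z)²]^(−5/2) = 0.12382.
Δσ_z = 3×1740/(2π×1.4²) × 0.12382 = 423.87 × 0.12382 = 52.48 kPa

Δσ_z ≈ 52.5 kPa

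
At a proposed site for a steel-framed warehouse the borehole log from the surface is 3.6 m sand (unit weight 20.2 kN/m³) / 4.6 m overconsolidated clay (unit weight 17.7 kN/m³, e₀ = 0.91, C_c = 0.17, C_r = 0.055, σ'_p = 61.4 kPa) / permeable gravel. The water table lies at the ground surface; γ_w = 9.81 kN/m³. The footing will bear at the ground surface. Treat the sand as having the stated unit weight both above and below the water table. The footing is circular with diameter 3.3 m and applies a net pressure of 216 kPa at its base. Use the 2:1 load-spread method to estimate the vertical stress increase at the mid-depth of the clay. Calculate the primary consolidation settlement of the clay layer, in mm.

Mid-depth of clay below the ground surface: z = 3.6 + 4.6/2 = 5.9 m.
Total vertical stress at mid-clay: σ_v = 20.2×3.6 + 17.7×2.3 = 113.43 kPa.
Pore pressure: u = 9.81×(5.9 − 0) = 57.879 kPa.
Initial effective stress: σ'_0 = σ_v − u = 113.43 − 57.879 = 55.551 kPa.
Stress increase at mid-clay by the 2:1 spreading method:
Δσ ≈ qD²/(D+z)² = 216×3.3²/(3.3+5.9)² = 27.791 kPa
Final effective stress: σ'_f = 55.551 + 27.791 = 83.342 kPa.
σ'_f = 83.342 > σ'_p = 61.4 kPa, so the stress path crosses the preconsolidation pressure — recompression up to σ'_p, then virgin compression beyond:
S_c = H/(1+e₀)·[C_r·log₁₀(σ'_p/σ'_0) + C_c·log₁₀(σ'_f/σ'_p)]
    = 4.6/1.91 × [0.055×log₁₀(61.4/55.551) + 0.17×log₁₀(83.342/61.4)]
    = 2.4084 × [0.0023912 + 0.022558] = 0.06009 m

S_c ≈ 60.1 mm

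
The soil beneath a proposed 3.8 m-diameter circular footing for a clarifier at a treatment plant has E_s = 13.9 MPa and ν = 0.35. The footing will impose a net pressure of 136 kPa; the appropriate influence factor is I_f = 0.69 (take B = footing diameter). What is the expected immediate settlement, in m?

S_e ≈ 0.0225 m

Immediate (elastic) settlement: S_e = q·B·(1−ν²)/E_s · I_f.
E_s = 13.9 MPa = 13900 kPa.
S_e = 136 × 3.8 × (1 − 0.35²) / 13900 × 0.69
    = 136 × 3.8 × 0.8775 / 13900 × 0.69
    = 0.02251 m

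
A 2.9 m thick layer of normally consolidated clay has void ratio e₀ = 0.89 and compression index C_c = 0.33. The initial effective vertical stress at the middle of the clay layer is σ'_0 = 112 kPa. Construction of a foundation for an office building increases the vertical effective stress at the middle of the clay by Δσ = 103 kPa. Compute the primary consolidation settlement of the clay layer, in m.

Final effective stress: σ'_f = σ'_0 + Δσ = 112 + 103 = 215 kPa.
Normally consolidated clay, so the full stress increment lies on the virgin compression line:
S_c = C_c·H/(1+e₀)·log₁₀(σ'_f/σ'_0) = 0.33×2.9/(1+0.89)×log₁₀(215/112)
    = 0.50635 × 0.28322 = 0.1434 m

S_c ≈ 0.143 m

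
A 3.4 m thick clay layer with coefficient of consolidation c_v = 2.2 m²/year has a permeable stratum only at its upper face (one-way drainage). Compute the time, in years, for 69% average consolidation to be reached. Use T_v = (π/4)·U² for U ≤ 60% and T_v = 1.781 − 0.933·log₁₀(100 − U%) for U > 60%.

t ≈ 2.05 years

Drainage path length: H_d = H = 3.4 m (single drainage).
U > 60%: T_v = 1.781 − 0.933·log₁₀(100 − 69) = 0.38956.
t = T_v·H_d²/c_v = 0.38956×3.4²/2.2 = 2.047 years.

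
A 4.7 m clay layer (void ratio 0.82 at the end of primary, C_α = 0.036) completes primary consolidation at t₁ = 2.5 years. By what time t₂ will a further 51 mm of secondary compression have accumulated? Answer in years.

t₂ ≈ 8.84 years

S_s = C_α·H/(1+e_p)·log₁₀(t₂/t₁) ⇒ log₁₀(t₂/t₁) = S_s·(1+e_p)/(C_α·H).
log₁₀(t₂/t₁) = 0.051 × (1+0.82) / (0.036×4.7) = 0.5486
t₂ = t₁ × 10^0.5486 = 2.5 × 3.537 = 8.841 years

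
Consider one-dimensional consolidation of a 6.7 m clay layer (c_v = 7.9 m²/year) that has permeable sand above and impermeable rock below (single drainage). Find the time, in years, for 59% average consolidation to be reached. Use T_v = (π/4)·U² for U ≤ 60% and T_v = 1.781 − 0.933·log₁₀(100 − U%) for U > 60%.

t ≈ 1.55 years

Drainage path length: H_d = H = 6.7 m (single drainage).
U ≤ 60%: T_v = (π/4)·U² = (π/4)×0.59² = 0.2734.
t = T_v·H_d²/c_v = 0.2734×6.7²/7.9 = 1.554 years.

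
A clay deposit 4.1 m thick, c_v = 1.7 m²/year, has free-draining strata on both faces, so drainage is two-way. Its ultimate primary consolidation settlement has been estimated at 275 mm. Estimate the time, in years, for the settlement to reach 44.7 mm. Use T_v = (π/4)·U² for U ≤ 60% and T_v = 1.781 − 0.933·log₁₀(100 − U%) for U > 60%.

t ≈ 0.0513 years

Drainage path length: H_d = H/2 = 2.05 m (double drainage).
U = S(t)/S_ult = 44.7/275 = 0.1625.
U ≤ 60%: T_v = (π/4)·U² = (π/4)×0.16255² = 0.020751.
t = T_v·H_d²/c_v = 0.020751×2.05²/1.7 = 0.0513 years.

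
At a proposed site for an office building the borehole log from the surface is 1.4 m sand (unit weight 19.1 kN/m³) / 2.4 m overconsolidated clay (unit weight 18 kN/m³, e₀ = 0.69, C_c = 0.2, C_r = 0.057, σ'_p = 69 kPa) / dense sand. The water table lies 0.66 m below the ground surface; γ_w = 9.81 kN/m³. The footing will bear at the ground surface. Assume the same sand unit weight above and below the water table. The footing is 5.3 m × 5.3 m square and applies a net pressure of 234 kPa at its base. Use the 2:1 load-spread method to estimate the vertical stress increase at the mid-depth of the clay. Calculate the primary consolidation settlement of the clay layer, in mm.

S_c ≈ 113 mm

Mid-depth of clay below the ground surface: z = 1.4 + 2.4/2 = 2.6 m.
Total vertical stress at mid-clay: σ_v = 19.1×1.4 + 18×1.2 = 48.34 kPa.
Pore pressure: u = 9.81×(2.6 − 0.66) = 19.031 kPa.
Initial effective stress: σ'_0 = σ_v − u = 48.34 − 19.031 = 29.309 kPa.
Stress increase at mid-clay by the 2:1 spreading method:
Δσ = qBL/((B+z)(L+z)) = 234×5.3×5.3/((5.3+2.6)(5.3+2.6)) = 105.32 kPa
Final effective stress: σ'_f = 29.309 + 105.32 = 134.63 kPa.
σ'_f = 134.63 > σ'_p = 69 kPa, so the stress path crosses the preconsolidation pressure — recompression up to σ'_p, then virgin compression beyond:
S_c = H/(1+e₀)·[C_r·log₁₀(σ'_p/σ'_0) + C_c·log₁₀(σ'_f/σ'_p)]
    = 2.4/1.69 × [0.057×log₁₀(69/29.309) + 0.2×log₁₀(134.63/69)]
    = 1.4201 × [0.021195 + 0.058059] = 0.1125 m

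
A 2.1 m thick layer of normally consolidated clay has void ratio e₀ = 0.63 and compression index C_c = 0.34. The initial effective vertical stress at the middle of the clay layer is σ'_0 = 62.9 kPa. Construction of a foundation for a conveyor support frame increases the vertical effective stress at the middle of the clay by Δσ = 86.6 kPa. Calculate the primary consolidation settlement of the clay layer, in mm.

S_c ≈ 165 mm

Final effective stress: σ'_f = σ'_0 + Δσ = 62.9 + 86.6 = 149.5 kPa.
Normally consolidated clay, so the full stress increment lies on the virgin compression line:
S_c = C_c·H/(1+e₀)·log₁₀(σ'_f/σ'_0) = 0.34×2.1/(1+0.63)×log₁₀(149.5/62.9)
    = 0.43804 × 0.37599 = 0.1647 m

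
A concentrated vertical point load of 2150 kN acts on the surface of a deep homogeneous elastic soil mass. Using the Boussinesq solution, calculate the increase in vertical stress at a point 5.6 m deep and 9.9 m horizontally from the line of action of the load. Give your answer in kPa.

Boussinesq vertical stress below a point load on an elastic half-space:
Δσ_z = 3P/(2πz²) · [1 + (r/z)²]^(−5/2)
r/z = 9.9/5.6 = 1.7679; [1+(r/z)²]^(−5/2) = 0.028931.
Δσ_z = 3×2150/(2π×5.6²) × 0.028931 = 32.734 × 0.028931 = 0.947 kPa

Δσ_z ≈ 0.947 kPa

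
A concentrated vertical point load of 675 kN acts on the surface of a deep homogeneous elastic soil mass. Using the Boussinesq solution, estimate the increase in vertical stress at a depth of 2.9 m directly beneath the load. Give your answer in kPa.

Δσ_z ≈ 38.3 kPa

Boussinesq vertical stress below a point load on an elastic half-space:
Δσ_z = 3P/(2πz²) · [1 + (r/z)²]^(−5/2)
r/z = 0/2.9 = 0; [1+(r/z)²]^(−5/2) = 1.
Δσ_z = 3×675/(2π×2.9²) × 1 = 38.322 × 1 = 38.32 kPa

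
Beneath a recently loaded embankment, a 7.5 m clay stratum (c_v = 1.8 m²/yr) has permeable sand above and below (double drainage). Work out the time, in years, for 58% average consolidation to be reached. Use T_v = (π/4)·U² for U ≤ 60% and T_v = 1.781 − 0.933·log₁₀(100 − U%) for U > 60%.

t ≈ 2.06 years

Drainage path length: H_d = H/2 = 3.75 m (double drainage).
U ≤ 60%: T_v = (π/4)·U² = (π/4)×0.58² = 0.26421.
t = T_v·H_d²/c_v = 0.26421×3.75²/1.8 = 2.064 years.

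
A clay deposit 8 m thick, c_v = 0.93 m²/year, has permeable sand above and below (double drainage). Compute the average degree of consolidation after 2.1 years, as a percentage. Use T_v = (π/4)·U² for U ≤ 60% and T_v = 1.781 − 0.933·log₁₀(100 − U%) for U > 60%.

Drainage path length: H_d = H/2 = 4 m (double drainage).
T_v = c_v·t/H_d² = 0.93×2.1/4² = 0.12206.
T_v = 0.12206 corresponds to the U ≤ 60% branch:
U = √(4T_v/π) = 0.3942

U ≈ 39.4 %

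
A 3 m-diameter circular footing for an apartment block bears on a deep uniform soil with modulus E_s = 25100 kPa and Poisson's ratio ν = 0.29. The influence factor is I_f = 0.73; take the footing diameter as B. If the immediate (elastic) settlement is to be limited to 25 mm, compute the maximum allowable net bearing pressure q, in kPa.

S_e = q·B·(1−ν²)/E_s · I_f  ⇒  q = S_e·E_s / (B·(1−ν²)·I_f).
q = 0.025 × 25100 / (3 × 0.9159 × 0.73) = 312.8 kPa

q ≈ 313 kPa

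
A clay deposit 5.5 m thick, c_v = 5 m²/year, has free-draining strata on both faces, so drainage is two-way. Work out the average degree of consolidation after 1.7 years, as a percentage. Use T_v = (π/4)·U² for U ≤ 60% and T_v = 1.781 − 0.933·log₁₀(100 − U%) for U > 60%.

U ≈ 94.9 %

Drainage path length: H_d = H/2 = 2.75 m (double drainage).
T_v = c_v·t/H_d² = 5×1.7/2.75² = 1.124.
T_v = 1.124 corresponds to the U > 60% branch:
U = 1 − 10^((1.781 − T_v)/0.933)/100 = 0.9494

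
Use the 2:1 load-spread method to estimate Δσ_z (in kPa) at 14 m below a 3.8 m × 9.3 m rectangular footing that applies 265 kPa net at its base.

Δσ_z ≈ 22.6 kPa

By the 2:1 method the load spreads at 1 horizontal : 2 vertical, so at depth z the loaded area has grown by z in each plan dimension:
Δσ = qBL/((B+z)(L+z)) = 265×3.8×9.3/((3.8+14)(9.3+14)) = 22.581 kPa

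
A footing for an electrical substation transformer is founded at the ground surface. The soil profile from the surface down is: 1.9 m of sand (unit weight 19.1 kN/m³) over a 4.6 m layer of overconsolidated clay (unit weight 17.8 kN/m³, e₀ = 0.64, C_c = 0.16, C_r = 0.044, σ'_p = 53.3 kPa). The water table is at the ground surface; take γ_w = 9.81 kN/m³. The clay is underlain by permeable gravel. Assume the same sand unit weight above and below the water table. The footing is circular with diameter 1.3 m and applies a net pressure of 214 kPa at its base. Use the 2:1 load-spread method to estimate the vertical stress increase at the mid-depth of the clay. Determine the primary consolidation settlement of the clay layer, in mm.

Mid-depth of clay below the ground surface: z = 1.9 + 4.6/2 = 4.2 m.
Total vertical stress at mid-clay: σ_v = 19.1×1.9 + 17.8×2.3 = 77.23 kPa.
Pore pressure: u = 9.81×(4.2 − 0) = 41.202 kPa.
Initial effective stress: σ'_0 = σ_v − u = 77.23 − 41.202 = 36.028 kPa.
Stress increase at mid-clay by the 2:1 spreading method:
Δσ ≈ qD²/(D+z)² = 214×1.3²/(1.3+4.2)² = 11.956 kPa
Final effective stress: σ'_f = 36.028 + 11.956 = 47.984 kPa.
σ'_f = 47.984 ≤ σ'_p = 53.3 kPa, so the clay remains overconsolidated and only the recompression index applies:
S_c = C_r·H/(1+e₀)·log₁₀(σ'_f/σ'_0) = 0.044×4.6/1.64×log₁₀(47.984/36.028)
    = 0.12342 × 0.12446 = 0.01536 m

S_c ≈ 15.4 mm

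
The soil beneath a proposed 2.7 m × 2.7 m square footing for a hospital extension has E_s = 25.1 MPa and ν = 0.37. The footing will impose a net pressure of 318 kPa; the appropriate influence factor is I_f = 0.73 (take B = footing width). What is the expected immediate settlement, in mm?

S_e ≈ 21.6 mm

Immediate (elastic) settlement: S_e = q·B·(1−ν²)/E_s · I_f.
E_s = 25.1 MPa = 25100 kPa.
S_e = 318 × 2.7 × (1 − 0.37²) / 25100 × 0.73
    = 318 × 2.7 × 0.8631 / 25100 × 0.73
    = 0.02155 m = 21.55 mm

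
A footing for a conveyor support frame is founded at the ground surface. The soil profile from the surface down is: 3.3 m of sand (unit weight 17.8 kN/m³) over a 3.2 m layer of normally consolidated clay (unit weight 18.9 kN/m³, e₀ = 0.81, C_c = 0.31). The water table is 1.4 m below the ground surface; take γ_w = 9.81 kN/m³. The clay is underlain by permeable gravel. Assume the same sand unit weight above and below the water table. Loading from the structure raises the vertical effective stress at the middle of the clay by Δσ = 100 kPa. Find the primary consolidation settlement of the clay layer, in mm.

S_c ≈ 248 mm

Mid-depth of clay below the ground surface: z = 3.3 + 3.2/2 = 4.9 m.
Total vertical stress at mid-clay: σ_v = 17.8×3.3 + 18.9×1.6 = 88.98 kPa.
Pore pressure: u = 9.81×(4.9 − 1.4) = 34.335 kPa.
Initial effective stress: σ'_0 = σ_v − u = 88.98 − 34.335 = 54.645 kPa.
Final effective stress: σ'_f = σ'_0 + Δσ = 54.645 + 100 = 154.65 kPa.
Normally consolidated clay, so the full stress increment lies on the virgin compression line:
S_c = C_c·H/(1+e₀)·log₁₀(σ'_f/σ'_0) = 0.31×3.2/(1+0.81)×log₁₀(154.65/54.645)
    = 0.54807 × 0.4518 = 0.2476 m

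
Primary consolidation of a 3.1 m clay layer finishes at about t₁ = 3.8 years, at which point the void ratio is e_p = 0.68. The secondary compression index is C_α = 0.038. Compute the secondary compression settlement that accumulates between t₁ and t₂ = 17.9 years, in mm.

S_s ≈ 47.2 mm

Secondary compression: S_s = C_α·H/(1+e_p)·log₁₀(t₂/t₁)
S_s = 0.038×3.1/(1+0.68)×log₁₀(17.9/3.8)
    = 0.07012 × 0.6731 = 0.04719 m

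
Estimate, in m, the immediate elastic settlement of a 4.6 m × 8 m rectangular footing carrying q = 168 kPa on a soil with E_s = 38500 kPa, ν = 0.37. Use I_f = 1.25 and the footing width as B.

S_e ≈ 0.0217 m

Immediate (elastic) settlement: S_e = q·B·(1−ν²)/E_s · I_f.
S_e = 168 × 4.6 × (1 − 0.37²) / 38500 × 1.25
    = 168 × 4.6 × 0.8631 / 38500 × 1.25
    = 0.02166 m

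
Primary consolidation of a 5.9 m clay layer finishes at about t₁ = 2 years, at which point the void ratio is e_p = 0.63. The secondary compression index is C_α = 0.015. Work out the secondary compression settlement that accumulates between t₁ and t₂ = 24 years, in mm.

S_s ≈ 58.6 mm

Secondary compression: S_s = C_α·H/(1+e_p)·log₁₀(t₂/t₁)
S_s = 0.015×5.9/(1+0.63)×log₁₀(24/2)
    = 0.05429 × 1.079 = 0.05859 m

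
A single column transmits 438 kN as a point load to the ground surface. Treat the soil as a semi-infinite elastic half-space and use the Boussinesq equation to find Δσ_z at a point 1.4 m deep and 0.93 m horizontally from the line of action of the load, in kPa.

Boussinesq vertical stress below a point load on an elastic half-space:
Δσ_z = 3P/(2πz²) · [1 + (r/z)²]^(−5/2)
r/z = 0.93/1.4 = 0.66429; [1+(r/z)²]^(−5/2) = 0.40099.
Δσ_z = 3×438/(2π×1.4²) × 0.40099 = 106.7 × 0.40099 = 42.79 kPa

Δσ_z ≈ 42.8 kPa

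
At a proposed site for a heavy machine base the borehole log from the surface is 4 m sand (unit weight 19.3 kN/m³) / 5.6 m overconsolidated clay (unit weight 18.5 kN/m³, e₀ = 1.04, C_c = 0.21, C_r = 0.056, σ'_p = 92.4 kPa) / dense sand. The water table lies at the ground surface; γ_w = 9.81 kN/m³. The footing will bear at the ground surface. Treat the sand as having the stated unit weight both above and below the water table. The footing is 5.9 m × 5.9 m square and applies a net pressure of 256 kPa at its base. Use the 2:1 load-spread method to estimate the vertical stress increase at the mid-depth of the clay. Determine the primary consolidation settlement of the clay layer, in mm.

Mid-depth of clay below the ground surface: z = 4 + 5.6/2 = 6.8 m.
Total vertical stress at mid-clay: σ_v = 19.3×4 + 18.5×2.8 = 129 kPa.
Pore pressure: u = 9.81×(6.8 − 0) = 66.708 kPa.
Initial effective stress: σ'_0 = σ_v − u = 129 − 66.708 = 62.292 kPa.
Stress increase at mid-clay by the 2:1 spreading method:
Δσ = qBL/((B+z)(L+z)) = 256×5.9×5.9/((5.9+6.8)(5.9+6.8)) = 55.251 kPa
Final effective stress: σ'_f = 62.292 + 55.251 = 117.54 kPa.
σ'_f = 117.54 > σ'_p = 92.4 kPa, so the stress path crosses the preconsolidation pressure — recompression up to σ'_p, then virgin compression beyond:
S_c = H/(1+e₀)·[C_r·log₁₀(σ'_p/σ'_0) + C_c·log₁₀(σ'_f/σ'_p)]
    = 5.6/2.04 × [0.056×log₁₀(92.4/62.292) + 0.21×log₁₀(117.54/92.4)]
    = 2.7451 × [0.0095894 + 0.021948] = 0.08657 m

S_c ≈ 86.6 mm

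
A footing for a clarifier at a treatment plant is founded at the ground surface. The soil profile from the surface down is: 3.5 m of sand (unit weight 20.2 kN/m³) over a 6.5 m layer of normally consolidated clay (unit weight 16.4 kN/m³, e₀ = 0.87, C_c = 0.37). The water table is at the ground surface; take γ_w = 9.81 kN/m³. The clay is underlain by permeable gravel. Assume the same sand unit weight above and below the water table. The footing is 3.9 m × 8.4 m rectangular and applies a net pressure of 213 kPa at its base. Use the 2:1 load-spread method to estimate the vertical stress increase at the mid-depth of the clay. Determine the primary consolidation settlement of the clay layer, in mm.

S_c ≈ 312 mm

Mid-depth of clay below the ground surface: z = 3.5 + 6.5/2 = 6.75 m.
Total vertical stress at mid-clay: σ_v = 20.2×3.5 + 16.4×3.25 = 124 kPa.
Pore pressure: u = 9.81×(6.75 − 0) = 66.218 kPa.
Initial effective stress: σ'_0 = σ_v − u = 124 − 66.218 = 57.782 kPa.
Stress increase at mid-clay by the 2:1 spreading method:
Δσ = qBL/((B+z)(L+z)) = 213×3.9×8.4/((3.9+6.75)(8.4+6.75)) = 43.248 kPa
Final effective stress: σ'_f = σ'_0 + Δσ = 57.782 + 43.248 = 101.03 kPa.
Normally consolidated clay, so the full stress increment lies on the virgin compression line:
S_c = C_c·H/(1+e₀)·log₁₀(σ'_f/σ'_0) = 0.37×6.5/(1+0.87)×log₁₀(101.03/57.782)
    = 1.2861 × 0.24266 = 0.3121 m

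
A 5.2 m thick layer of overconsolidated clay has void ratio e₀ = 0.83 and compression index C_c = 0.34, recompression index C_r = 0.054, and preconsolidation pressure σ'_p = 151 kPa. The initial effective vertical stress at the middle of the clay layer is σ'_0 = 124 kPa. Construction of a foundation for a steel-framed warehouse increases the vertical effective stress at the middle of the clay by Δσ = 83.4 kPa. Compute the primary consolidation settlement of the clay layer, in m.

Final effective stress: σ'_f = 124 + 83.4 = 207.4 kPa.
σ'_f = 207.4 > σ'_p = 151 kPa, so the stress path crosses the preconsolidation pressure — recompression up to σ'_p, then virgin compression beyond:
S_c = H/(1+e₀)·[C_r·log₁₀(σ'_p/σ'_0) + C_c·log₁₀(σ'_f/σ'_p)]
    = 5.2/1.83 × [0.054×log₁₀(151/124) + 0.34×log₁₀(207.4/151)]
    = 2.8415 × [0.00462 + 0.046863] = 0.1463 m

S_c ≈ 0.146 m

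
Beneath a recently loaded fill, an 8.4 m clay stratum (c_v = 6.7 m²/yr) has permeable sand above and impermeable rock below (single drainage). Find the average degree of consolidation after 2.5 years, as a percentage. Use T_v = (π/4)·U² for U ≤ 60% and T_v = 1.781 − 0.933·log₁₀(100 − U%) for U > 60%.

U ≈ 55 %

Drainage path length: H_d = H = 8.4 m (single drainage).
T_v = c_v·t/H_d² = 6.7×2.5/8.4² = 0.23739.
T_v = 0.23739 corresponds to the U ≤ 60% branch:
U = √(4T_v/π) = 0.5498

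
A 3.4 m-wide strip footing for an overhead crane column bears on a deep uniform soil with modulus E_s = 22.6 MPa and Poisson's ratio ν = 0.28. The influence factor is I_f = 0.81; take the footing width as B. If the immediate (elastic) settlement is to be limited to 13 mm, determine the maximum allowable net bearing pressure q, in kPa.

E_s = 22.6 MPa = 22600 kPa.
S_e = q·B·(1−ν²)/E_s · I_f  ⇒  q = S_e·E_s / (B·(1−ν²)·I_f).
q = 0.013 × 22600 / (3.4 × 0.9216 × 0.81) = 115.8 kPa

q ≈ 116 kPa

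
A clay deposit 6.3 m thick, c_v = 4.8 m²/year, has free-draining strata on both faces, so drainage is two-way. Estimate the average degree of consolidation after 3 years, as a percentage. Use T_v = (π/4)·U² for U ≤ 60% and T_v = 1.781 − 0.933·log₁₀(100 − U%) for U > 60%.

U ≈ 97.7 %

Drainage path length: H_d = H/2 = 3.15 m (double drainage).
T_v = c_v·t/H_d² = 4.8×3/3.15² = 1.4512.
T_v = 1.4512 corresponds to the U > 60% branch:
U = 1 − 10^((1.781 − T_v)/0.933)/100 = 0.9774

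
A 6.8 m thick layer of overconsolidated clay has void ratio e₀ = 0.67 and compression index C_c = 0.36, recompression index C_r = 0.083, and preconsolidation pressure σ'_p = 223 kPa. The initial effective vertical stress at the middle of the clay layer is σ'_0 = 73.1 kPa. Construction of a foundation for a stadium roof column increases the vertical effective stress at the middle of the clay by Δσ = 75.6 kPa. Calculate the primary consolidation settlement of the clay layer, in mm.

Final effective stress: σ'_f = 73.1 + 75.6 = 148.7 kPa.
σ'_f = 148.7 ≤ σ'_p = 223 kPa, so the clay remains overconsolidated and only the recompression index applies:
S_c = C_r·H/(1+e₀)·log₁₀(σ'_f/σ'_0) = 0.083×6.8/1.67×log₁₀(148.7/73.1)
    = 0.33797 × 0.30839 = 0.1042 m

S_c ≈ 104 mm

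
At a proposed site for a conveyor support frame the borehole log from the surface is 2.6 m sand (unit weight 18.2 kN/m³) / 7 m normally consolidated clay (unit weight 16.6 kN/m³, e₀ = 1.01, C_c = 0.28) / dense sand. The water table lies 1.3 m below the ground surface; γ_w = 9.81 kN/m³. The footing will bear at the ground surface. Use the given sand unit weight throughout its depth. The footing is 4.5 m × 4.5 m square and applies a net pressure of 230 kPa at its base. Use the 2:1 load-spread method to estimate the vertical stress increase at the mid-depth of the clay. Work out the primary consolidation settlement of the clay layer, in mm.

Mid-depth of clay below the ground surface: z = 2.6 + 7/2 = 6.1 m.
Total vertical stress at mid-clay: σ_v = 18.2×2.6 + 16.6×3.5 = 105.42 kPa.
Pore pressure: u = 9.81×(6.1 − 1.3) = 47.088 kPa.
Initial effective stress: σ'_0 = σ_v − u = 105.42 − 47.088 = 58.332 kPa.
Stress increase at mid-clay by the 2:1 spreading method:
Δσ = qBL/((B+z)(L+z)) = 230×4.5×4.5/((4.5+6.1)(4.5+6.1)) = 41.452 kPa
Final effective stress: σ'_f = σ'_0 + Δσ = 58.332 + 41.452 = 99.784 kPa.
Normally consolidated clay, so the full stress increment lies on the virgin compression line:
S_c = C_c·H/(1+e₀)·log₁₀(σ'_f/σ'_0) = 0.28×7/(1+1.01)×log₁₀(99.784/58.332)
    = 0.97512 × 0.23315 = 0.2273 m

S_c ≈ 227 mm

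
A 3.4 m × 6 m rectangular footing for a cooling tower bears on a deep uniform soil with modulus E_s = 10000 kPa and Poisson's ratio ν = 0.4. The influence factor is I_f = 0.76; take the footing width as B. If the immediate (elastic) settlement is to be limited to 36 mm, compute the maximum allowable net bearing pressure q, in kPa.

S_e = q·B·(1−ν²)/E_s · I_f  ⇒  q = S_e·E_s / (B·(1−ν²)·I_f).
q = 0.036 × 10000 / (3.4 × 0.84 × 0.76) = 165.9 kPa

q ≈ 166 kPa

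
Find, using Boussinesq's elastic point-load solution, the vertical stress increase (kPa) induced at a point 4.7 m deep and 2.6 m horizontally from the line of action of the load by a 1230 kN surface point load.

Boussinesq vertical stress below a point load on an elastic half-space:
Δσ_z = 3P/(2πz²) · [1 + (r/z)²]^(−5/2)
r/z = 2.6/4.7 = 0.55319; [1+(r/z)²]^(−5/2) = 0.51301.
Δσ_z = 3×1230/(2π×4.7²) × 0.51301 = 26.586 × 0.51301 = 13.64 kPa

Δσ_z ≈ 13.6 kPa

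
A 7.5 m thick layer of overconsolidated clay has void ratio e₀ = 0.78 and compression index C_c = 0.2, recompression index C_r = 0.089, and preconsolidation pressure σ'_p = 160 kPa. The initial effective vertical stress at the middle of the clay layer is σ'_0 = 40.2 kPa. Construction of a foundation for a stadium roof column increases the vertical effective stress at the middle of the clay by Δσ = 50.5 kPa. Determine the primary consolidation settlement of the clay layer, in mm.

Final effective stress: σ'_f = 40.2 + 50.5 = 90.7 kPa.
σ'_f = 90.7 ≤ σ'_p = 160 kPa, so the clay remains overconsolidated and only the recompression index applies:
S_c = C_r·H/(1+e₀)·log₁₀(σ'_f/σ'_0) = 0.089×7.5/1.78×log₁₀(90.7/40.2)
    = 0.375 × 0.35338 = 0.1325 m

S_c ≈ 133 mm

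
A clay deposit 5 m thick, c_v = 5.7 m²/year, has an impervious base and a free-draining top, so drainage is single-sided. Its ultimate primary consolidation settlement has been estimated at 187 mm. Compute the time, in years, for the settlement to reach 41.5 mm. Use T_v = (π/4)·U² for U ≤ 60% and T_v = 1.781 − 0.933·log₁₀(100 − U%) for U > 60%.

Drainage path length: H_d = H = 5 m (single drainage).
U = S(t)/S_ult = 41.5/187 = 0.2219.
U ≤ 60%: T_v = (π/4)·U² = (π/4)×0.22193² = 0.038681.
t = T_v·H_d²/c_v = 0.038681×5²/5.7 = 0.1697 years.

t ≈ 0.17 years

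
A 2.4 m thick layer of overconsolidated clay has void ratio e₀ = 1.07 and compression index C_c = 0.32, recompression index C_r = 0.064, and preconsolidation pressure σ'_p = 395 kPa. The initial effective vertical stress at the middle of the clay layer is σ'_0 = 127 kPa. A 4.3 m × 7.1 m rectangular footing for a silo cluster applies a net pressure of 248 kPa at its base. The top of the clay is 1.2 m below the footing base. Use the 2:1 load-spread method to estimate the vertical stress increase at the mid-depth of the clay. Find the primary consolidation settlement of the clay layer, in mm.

S_c ≈ 21.3 mm

Mid-depth of clay below the footing base: z = 1.2 + 2.4/2 = 2.4 m.
Stress increase at mid-clay by the 2:1 spreading method:
Δσ = qBL/((B+z)(L+z)) = 248×4.3×7.1/((4.3+2.4)(7.1+2.4)) = 118.95 kPa
Final effective stress: σ'_f = 127 + 118.95 = 245.95 kPa.
σ'_f = 245.95 ≤ σ'_p = 395 kPa, so the clay remains overconsolidated and only the recompression index applies:
S_c = C_r·H/(1+e₀)·log₁₀(σ'_f/σ'_0) = 0.064×2.4/2.07×log₁₀(245.95/127)
    = 0.074202 × 0.28704 = 0.0213 m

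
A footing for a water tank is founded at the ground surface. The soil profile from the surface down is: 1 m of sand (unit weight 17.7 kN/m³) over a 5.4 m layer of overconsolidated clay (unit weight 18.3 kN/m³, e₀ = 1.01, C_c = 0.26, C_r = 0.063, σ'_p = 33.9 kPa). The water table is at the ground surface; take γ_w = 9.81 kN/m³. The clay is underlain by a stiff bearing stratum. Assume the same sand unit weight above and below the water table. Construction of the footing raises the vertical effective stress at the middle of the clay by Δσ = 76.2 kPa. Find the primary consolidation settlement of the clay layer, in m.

S_c ≈ 0.356 m

Mid-depth of clay below the ground surface: z = 1 + 5.4/2 = 3.7 m.
Total vertical stress at mid-clay: σ_v = 17.7×1 + 18.3×2.7 = 67.11 kPa.
Pore pressure: u = 9.81×(3.7 − 0) = 36.297 kPa.
Initial effective stress: σ'_0 = σ_v − u = 67.11 − 36.297 = 30.813 kPa.
Final effective stress: σ'_f = 30.813 + 76.2 = 107.01 kPa.
σ'_f = 107.01 > σ'_p = 33.9 kPa, so the stress path crosses the preconsolidation pressure — recompression up to σ'_p, then virgin compression beyond:
S_c = H/(1+e₀)·[C_r·log₁₀(σ'_p/σ'_0) + C_c·log₁₀(σ'_f/σ'_p)]
    = 5.4/2.01 × [0.063×log₁₀(33.9/30.813) + 0.26×log₁₀(107.01/33.9)]
    = 2.6866 × [0.0026123 + 0.1298] = 0.3557 m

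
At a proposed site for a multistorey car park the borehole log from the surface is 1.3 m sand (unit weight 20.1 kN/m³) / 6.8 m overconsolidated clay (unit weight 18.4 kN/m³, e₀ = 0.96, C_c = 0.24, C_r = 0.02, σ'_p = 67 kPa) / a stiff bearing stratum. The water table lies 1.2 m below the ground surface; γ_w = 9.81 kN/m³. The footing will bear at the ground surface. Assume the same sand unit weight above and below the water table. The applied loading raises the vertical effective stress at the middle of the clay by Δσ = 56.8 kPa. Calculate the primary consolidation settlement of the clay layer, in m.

S_c ≈ 0.189 m

Mid-depth of clay below the ground surface: z = 1.3 + 6.8/2 = 4.7 m.
Total vertical stress at mid-clay: σ_v = 20.1×1.3 + 18.4×3.4 = 88.69 kPa.
Pore pressure: u = 9.81×(4.7 − 1.2) = 34.335 kPa.
Initial effective stress: σ'_0 = σ_v − u = 88.69 − 34.335 = 54.355 kPa.
Final effective stress: σ'_f = 54.355 + 56.8 = 111.16 kPa.
σ'_f = 111.16 > σ'_p = 67 kPa, so the stress path crosses the preconsolidation pressure — recompression up to σ'_p, then virgin compression beyond:
S_c = H/(1+e₀)·[C_r·log₁₀(σ'_p/σ'_0) + C_c·log₁₀(σ'_f/σ'_p)]
    = 6.8/1.96 × [0.02×log₁₀(67/54.355) + 0.24×log₁₀(111.16/67)]
    = 3.4694 × [0.0018167 + 0.05277] = 0.1894 m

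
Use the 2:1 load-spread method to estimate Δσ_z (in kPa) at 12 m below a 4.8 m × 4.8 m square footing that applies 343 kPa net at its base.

Δσ_z ≈ 28 kPa

By the 2:1 method the load spreads at 1 horizontal : 2 vertical, so at depth z the loaded area has grown by z in each plan dimension:
Δσ = qBL/((B+z)(L+z)) = 343×4.8×4.8/((4.8+12)(4.8+12)) = 28 kPa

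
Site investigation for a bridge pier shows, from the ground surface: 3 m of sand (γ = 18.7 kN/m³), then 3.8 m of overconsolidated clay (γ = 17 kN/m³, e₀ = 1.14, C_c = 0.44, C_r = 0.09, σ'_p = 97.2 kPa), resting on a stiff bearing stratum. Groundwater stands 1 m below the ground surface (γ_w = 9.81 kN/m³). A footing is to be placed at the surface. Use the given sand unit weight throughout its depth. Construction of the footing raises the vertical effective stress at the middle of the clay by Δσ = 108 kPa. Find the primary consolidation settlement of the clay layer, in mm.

S_c ≈ 211 mm

Mid-depth of clay below the ground surface: z = 3 + 3.8/2 = 4.9 m.
Total vertical stress at mid-clay: σ_v = 18.7×3 + 17×1.9 = 88.4 kPa.
Pore pressure: u = 9.81×(4.9 − 1) = 38.259 kPa.
Initial effective stress: σ'_0 = σ_v − u = 88.4 − 38.259 = 50.141 kPa.
Final effective stress: σ'_f = 50.141 + 108 = 158.14 kPa.
σ'_f = 158.14 > σ'_p = 97.2 kPa, so the stress path crosses the preconsolidation pressure — recompression up to σ'_p, then virgin compression beyond:
S_c = H/(1+e₀)·[C_r·log₁₀(σ'_p/σ'_0) + C_c·log₁₀(σ'_f/σ'_p)]
    = 3.8/2.14 × [0.09×log₁₀(97.2/50.141) + 0.44×log₁₀(158.14/97.2)]
    = 1.7757 × [0.025873 + 0.093005] = 0.2111 m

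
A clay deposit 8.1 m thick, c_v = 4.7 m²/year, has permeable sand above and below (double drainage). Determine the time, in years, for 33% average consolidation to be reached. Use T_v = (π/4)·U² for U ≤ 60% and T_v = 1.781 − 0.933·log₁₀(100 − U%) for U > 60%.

Drainage path length: H_d = H/2 = 4.05 m (double drainage).
U ≤ 60%: T_v = (π/4)·U² = (π/4)×0.33² = 0.08553.
t = T_v·H_d²/c_v = 0.08553×4.05²/4.7 = 0.2985 years.

t ≈ 0.298 years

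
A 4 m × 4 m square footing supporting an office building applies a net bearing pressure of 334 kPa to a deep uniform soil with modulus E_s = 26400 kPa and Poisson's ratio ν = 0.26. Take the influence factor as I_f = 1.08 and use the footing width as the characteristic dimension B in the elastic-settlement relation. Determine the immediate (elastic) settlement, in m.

Immediate (elastic) settlement: S_e = q·B·(1−ν²)/E_s · I_f.
S_e = 334 × 4 × (1 − 0.26²) / 26400 × 1.08
    = 334 × 4 × 0.9324 / 26400 × 1.08
    = 0.05096 m

S_e ≈ 0.051 m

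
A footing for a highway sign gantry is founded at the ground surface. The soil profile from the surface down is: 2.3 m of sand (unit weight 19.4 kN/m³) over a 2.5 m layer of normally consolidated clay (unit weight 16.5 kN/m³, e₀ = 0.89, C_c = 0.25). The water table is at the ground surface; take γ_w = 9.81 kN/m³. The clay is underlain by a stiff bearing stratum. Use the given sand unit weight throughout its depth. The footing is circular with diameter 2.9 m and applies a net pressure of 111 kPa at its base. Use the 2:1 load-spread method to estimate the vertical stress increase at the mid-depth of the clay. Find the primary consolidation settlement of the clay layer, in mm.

S_c ≈ 79.4 mm

Mid-depth of clay below the ground surface: z = 2.3 + 2.5/2 = 3.55 m.
Total vertical stress at mid-clay: σ_v = 19.4×2.3 + 16.5×1.25 = 65.245 kPa.
Pore pressure: u = 9.81×(3.55 − 0) = 34.825 kPa.
Initial effective stress: σ'_0 = σ_v − u = 65.245 − 34.825 = 30.42 kPa.
Stress increase at mid-clay by the 2:1 spreading method:
Δσ ≈ qD²/(D+z)² = 111×2.9²/(2.9+3.55)² = 22.439 kPa
Final effective stress: σ'_f = σ'_0 + Δσ = 30.42 + 22.439 = 52.859 kPa.
Normally consolidated clay, so the full stress increment lies on the virgin compression line:
S_c = C_c·H/(1+e₀)·log₁₀(σ'_f/σ'_0) = 0.25×2.5/(1+0.89)×log₁₀(52.859/30.42)
    = 0.33069 × 0.23996 = 0.07935 m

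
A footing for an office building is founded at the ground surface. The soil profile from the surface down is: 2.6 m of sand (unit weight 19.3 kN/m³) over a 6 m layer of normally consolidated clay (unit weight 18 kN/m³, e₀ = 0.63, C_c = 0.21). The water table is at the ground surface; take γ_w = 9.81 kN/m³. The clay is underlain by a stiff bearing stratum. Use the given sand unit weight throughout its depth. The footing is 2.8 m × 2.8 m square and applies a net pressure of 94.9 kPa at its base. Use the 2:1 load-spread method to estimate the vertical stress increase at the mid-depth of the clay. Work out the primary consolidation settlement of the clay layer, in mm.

Mid-depth of clay below the ground surface: z = 2.6 + 6/2 = 5.6 m.
Total vertical stress at mid-clay: σ_v = 19.3×2.6 + 18×3 = 104.18 kPa.
Pore pressure: u = 9.81×(5.6 − 0) = 54.936 kPa.
Initial effective stress: σ'_0 = σ_v − u = 104.18 − 54.936 = 49.244 kPa.
Stress increase at mid-clay by the 2:1 spreading method:
Δσ = qBL/((B+z)(L+z)) = 94.9×2.8×2.8/((2.8+5.6)(2.8+5.6)) = 10.544 kPa
Final effective stress: σ'_f = σ'_0 + Δσ = 49.244 + 10.544 = 59.788 kPa.
Normally consolidated clay, so the full stress increment lies on the virgin compression line:
S_c = C_c·H/(1+e₀)·log₁₀(σ'_f/σ'_0) = 0.21×6/(1+0.63)×log₁₀(59.788/49.244)
    = 0.77301 × 0.084261 = 0.06513 m

S_c ≈ 65.1 mm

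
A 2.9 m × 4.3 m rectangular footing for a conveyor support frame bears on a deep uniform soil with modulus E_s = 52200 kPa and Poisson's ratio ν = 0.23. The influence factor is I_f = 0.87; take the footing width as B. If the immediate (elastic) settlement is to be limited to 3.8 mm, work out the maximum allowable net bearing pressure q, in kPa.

q ≈ 83 kPa

S_e = q·B·(1−ν²)/E_s · I_f  ⇒  q = S_e·E_s / (B·(1−ν²)·I_f).
q = 0.0038 × 52200 / (2.9 × 0.9471 × 0.87) = 83.01 kPa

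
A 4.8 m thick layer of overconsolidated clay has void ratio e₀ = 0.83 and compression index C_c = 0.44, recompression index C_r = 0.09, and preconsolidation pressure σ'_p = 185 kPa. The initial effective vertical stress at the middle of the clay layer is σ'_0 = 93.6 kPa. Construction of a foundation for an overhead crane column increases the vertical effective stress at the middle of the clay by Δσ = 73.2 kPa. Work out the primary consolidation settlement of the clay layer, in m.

Final effective stress: σ'_f = 93.6 + 73.2 = 166.8 kPa.
σ'_f = 166.8 ≤ σ'_p = 185 kPa, so the clay remains overconsolidated and only the recompression index applies:
S_c = C_r·H/(1+e₀)·log₁₀(σ'_f/σ'_0) = 0.09×4.8/1.83×log₁₀(166.8/93.6)
    = 0.23607 × 0.25092 = 0.05923 m

S_c ≈ 0.0592 m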